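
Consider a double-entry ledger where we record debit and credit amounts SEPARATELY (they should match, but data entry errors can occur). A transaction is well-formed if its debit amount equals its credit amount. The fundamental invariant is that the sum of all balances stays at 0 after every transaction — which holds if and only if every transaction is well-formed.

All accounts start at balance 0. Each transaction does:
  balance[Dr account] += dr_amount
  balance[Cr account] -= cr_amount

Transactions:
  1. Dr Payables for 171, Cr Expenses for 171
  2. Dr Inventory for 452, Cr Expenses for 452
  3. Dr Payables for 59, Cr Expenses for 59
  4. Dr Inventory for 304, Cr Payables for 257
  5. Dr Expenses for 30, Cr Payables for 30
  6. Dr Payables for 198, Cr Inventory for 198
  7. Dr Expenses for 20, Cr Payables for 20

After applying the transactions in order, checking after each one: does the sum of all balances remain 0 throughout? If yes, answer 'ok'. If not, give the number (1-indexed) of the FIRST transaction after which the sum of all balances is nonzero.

Answer: 4

Derivation:
After txn 1: dr=171 cr=171 sum_balances=0
After txn 2: dr=452 cr=452 sum_balances=0
After txn 3: dr=59 cr=59 sum_balances=0
After txn 4: dr=304 cr=257 sum_balances=47
After txn 5: dr=30 cr=30 sum_balances=47
After txn 6: dr=198 cr=198 sum_balances=47
After txn 7: dr=20 cr=20 sum_balances=47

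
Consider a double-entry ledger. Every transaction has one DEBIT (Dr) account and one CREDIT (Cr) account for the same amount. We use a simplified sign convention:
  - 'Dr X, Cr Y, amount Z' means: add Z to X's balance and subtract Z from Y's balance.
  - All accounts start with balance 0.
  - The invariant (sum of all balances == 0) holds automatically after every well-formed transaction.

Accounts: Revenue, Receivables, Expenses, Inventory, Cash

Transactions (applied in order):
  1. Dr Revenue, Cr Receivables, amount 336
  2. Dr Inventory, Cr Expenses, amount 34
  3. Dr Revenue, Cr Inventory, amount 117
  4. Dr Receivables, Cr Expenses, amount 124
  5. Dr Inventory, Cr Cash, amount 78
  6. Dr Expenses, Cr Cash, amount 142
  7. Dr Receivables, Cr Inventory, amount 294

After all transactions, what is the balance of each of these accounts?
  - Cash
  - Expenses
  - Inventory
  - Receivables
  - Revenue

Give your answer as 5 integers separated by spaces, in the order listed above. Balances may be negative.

Answer: -220 -16 -299 82 453

Derivation:
After txn 1 (Dr Revenue, Cr Receivables, amount 336): Receivables=-336 Revenue=336
After txn 2 (Dr Inventory, Cr Expenses, amount 34): Expenses=-34 Inventory=34 Receivables=-336 Revenue=336
After txn 3 (Dr Revenue, Cr Inventory, amount 117): Expenses=-34 Inventory=-83 Receivables=-336 Revenue=453
After txn 4 (Dr Receivables, Cr Expenses, amount 124): Expenses=-158 Inventory=-83 Receivables=-212 Revenue=453
After txn 5 (Dr Inventory, Cr Cash, amount 78): Cash=-78 Expenses=-158 Inventory=-5 Receivables=-212 Revenue=453
After txn 6 (Dr Expenses, Cr Cash, amount 142): Cash=-220 Expenses=-16 Inventory=-5 Receivables=-212 Revenue=453
After txn 7 (Dr Receivables, Cr Inventory, amount 294): Cash=-220 Expenses=-16 Inventory=-299 Receivables=82 Revenue=453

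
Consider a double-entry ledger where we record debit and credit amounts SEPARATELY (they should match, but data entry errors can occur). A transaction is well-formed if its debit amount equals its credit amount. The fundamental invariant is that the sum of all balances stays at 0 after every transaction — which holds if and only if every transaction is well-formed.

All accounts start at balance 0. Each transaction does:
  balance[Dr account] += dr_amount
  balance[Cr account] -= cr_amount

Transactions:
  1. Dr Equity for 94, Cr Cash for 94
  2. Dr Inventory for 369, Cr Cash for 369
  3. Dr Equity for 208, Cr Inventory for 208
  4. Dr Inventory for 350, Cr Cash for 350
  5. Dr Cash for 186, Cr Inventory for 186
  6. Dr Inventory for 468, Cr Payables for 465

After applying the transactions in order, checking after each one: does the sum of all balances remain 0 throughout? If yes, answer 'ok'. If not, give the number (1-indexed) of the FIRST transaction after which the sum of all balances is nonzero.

Answer: 6

Derivation:
After txn 1: dr=94 cr=94 sum_balances=0
After txn 2: dr=369 cr=369 sum_balances=0
After txn 3: dr=208 cr=208 sum_balances=0
After txn 4: dr=350 cr=350 sum_balances=0
After txn 5: dr=186 cr=186 sum_balances=0
After txn 6: dr=468 cr=465 sum_balances=3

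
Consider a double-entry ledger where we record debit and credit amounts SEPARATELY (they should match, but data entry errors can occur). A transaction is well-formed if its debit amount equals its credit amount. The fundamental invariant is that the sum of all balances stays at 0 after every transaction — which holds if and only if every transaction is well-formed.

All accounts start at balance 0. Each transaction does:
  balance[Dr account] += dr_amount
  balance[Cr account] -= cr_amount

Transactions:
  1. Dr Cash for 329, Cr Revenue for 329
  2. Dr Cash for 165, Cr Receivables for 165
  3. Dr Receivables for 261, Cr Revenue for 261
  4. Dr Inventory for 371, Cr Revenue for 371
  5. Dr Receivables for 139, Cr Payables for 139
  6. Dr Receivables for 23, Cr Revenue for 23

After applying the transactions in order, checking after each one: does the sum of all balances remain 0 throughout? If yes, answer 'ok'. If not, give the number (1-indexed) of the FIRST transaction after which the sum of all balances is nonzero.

Answer: ok

Derivation:
After txn 1: dr=329 cr=329 sum_balances=0
After txn 2: dr=165 cr=165 sum_balances=0
After txn 3: dr=261 cr=261 sum_balances=0
After txn 4: dr=371 cr=371 sum_balances=0
After txn 5: dr=139 cr=139 sum_balances=0
After txn 6: dr=23 cr=23 sum_balances=0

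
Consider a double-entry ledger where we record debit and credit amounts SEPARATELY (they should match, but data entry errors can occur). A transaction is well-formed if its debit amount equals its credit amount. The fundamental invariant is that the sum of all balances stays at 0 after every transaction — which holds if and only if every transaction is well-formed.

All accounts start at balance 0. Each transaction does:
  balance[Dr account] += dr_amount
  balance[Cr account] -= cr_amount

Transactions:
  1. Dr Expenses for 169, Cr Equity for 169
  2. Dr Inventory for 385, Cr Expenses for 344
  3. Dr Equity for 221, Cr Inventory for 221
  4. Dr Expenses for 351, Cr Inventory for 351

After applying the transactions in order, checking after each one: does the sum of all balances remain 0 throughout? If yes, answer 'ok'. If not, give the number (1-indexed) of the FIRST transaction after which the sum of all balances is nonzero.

Answer: 2

Derivation:
After txn 1: dr=169 cr=169 sum_balances=0
After txn 2: dr=385 cr=344 sum_balances=41
After txn 3: dr=221 cr=221 sum_balances=41
After txn 4: dr=351 cr=351 sum_balances=41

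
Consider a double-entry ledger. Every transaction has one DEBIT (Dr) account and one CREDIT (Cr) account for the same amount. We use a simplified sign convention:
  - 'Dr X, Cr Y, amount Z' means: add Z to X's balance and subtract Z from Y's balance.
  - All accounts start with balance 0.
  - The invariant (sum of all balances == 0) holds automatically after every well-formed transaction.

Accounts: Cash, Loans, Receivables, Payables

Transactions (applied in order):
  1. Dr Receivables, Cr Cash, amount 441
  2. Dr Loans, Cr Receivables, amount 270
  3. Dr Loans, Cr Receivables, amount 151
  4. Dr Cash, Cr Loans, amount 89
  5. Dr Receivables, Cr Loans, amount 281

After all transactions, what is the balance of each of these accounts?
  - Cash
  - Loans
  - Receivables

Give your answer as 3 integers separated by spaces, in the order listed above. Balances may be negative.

After txn 1 (Dr Receivables, Cr Cash, amount 441): Cash=-441 Receivables=441
After txn 2 (Dr Loans, Cr Receivables, amount 270): Cash=-441 Loans=270 Receivables=171
After txn 3 (Dr Loans, Cr Receivables, amount 151): Cash=-441 Loans=421 Receivables=20
After txn 4 (Dr Cash, Cr Loans, amount 89): Cash=-352 Loans=332 Receivables=20
After txn 5 (Dr Receivables, Cr Loans, amount 281): Cash=-352 Loans=51 Receivables=301

Answer: -352 51 301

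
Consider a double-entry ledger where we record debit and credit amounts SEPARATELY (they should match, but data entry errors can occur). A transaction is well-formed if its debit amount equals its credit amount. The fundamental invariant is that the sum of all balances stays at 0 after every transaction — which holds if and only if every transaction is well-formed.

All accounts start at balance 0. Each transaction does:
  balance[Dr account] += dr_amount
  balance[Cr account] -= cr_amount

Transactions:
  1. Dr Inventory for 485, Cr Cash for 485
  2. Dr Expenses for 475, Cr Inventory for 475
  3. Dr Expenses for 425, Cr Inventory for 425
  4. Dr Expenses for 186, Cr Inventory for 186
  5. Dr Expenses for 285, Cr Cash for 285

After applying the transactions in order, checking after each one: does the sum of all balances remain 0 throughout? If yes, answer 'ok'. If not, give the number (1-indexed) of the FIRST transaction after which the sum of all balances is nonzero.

Answer: ok

Derivation:
After txn 1: dr=485 cr=485 sum_balances=0
After txn 2: dr=475 cr=475 sum_balances=0
After txn 3: dr=425 cr=425 sum_balances=0
After txn 4: dr=186 cr=186 sum_balances=0
After txn 5: dr=285 cr=285 sum_balances=0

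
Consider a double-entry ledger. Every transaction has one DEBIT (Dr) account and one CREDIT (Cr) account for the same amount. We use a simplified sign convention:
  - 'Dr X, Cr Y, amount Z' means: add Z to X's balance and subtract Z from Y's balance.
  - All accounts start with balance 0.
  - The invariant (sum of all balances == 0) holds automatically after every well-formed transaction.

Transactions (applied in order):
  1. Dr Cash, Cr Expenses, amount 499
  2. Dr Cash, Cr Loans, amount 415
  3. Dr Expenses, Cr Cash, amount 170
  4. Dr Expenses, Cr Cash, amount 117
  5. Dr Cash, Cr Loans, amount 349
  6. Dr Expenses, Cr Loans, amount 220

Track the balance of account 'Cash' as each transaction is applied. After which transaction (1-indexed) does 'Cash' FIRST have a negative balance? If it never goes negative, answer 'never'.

After txn 1: Cash=499
After txn 2: Cash=914
After txn 3: Cash=744
After txn 4: Cash=627
After txn 5: Cash=976
After txn 6: Cash=976

Answer: never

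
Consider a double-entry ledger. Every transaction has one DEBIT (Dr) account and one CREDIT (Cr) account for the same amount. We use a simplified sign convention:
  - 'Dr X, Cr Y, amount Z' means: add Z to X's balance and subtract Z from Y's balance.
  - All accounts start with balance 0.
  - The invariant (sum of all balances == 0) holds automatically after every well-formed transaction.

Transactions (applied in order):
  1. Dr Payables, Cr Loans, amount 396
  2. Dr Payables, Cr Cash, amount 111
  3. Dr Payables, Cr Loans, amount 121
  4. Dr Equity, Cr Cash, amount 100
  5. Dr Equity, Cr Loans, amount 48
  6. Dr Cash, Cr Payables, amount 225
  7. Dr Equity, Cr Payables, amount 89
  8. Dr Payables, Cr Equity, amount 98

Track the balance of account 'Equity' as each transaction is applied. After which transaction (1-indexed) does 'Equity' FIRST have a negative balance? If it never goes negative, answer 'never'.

Answer: never

Derivation:
After txn 1: Equity=0
After txn 2: Equity=0
After txn 3: Equity=0
After txn 4: Equity=100
After txn 5: Equity=148
After txn 6: Equity=148
After txn 7: Equity=237
After txn 8: Equity=139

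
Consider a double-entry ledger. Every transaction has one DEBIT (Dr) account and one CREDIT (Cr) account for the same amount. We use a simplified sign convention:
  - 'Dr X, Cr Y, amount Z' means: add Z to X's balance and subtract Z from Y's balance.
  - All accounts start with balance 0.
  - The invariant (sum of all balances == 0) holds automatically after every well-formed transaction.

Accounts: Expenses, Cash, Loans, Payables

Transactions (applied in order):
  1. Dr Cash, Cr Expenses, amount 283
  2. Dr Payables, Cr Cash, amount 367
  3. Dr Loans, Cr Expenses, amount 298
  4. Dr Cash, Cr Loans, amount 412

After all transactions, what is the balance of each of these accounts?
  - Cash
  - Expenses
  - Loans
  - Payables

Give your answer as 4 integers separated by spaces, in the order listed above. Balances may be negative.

After txn 1 (Dr Cash, Cr Expenses, amount 283): Cash=283 Expenses=-283
After txn 2 (Dr Payables, Cr Cash, amount 367): Cash=-84 Expenses=-283 Payables=367
After txn 3 (Dr Loans, Cr Expenses, amount 298): Cash=-84 Expenses=-581 Loans=298 Payables=367
After txn 4 (Dr Cash, Cr Loans, amount 412): Cash=328 Expenses=-581 Loans=-114 Payables=367

Answer: 328 -581 -114 367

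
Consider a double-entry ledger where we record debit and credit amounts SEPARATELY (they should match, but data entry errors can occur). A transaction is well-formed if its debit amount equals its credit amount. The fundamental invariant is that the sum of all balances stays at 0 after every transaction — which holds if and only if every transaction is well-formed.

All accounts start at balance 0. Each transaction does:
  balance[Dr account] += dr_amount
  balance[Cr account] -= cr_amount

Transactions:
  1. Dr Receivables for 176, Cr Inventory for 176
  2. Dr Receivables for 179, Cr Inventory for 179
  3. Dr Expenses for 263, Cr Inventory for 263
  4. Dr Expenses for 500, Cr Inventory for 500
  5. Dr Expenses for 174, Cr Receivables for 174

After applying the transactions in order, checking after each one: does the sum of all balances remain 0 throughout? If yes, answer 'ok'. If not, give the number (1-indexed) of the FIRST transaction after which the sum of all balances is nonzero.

After txn 1: dr=176 cr=176 sum_balances=0
After txn 2: dr=179 cr=179 sum_balances=0
After txn 3: dr=263 cr=263 sum_balances=0
After txn 4: dr=500 cr=500 sum_balances=0
After txn 5: dr=174 cr=174 sum_balances=0

Answer: ok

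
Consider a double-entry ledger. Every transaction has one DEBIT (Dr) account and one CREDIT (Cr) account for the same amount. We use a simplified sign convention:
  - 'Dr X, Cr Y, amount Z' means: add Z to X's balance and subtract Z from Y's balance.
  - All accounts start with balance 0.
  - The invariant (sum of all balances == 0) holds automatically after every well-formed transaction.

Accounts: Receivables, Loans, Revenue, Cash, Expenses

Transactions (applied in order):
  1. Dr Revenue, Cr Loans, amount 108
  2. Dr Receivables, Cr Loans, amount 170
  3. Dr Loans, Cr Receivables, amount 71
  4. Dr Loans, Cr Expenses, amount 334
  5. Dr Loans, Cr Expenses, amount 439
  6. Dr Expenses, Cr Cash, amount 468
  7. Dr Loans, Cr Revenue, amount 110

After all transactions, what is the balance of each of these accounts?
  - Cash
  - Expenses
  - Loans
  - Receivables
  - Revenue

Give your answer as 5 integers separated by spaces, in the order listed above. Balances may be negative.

Answer: -468 -305 676 99 -2

Derivation:
After txn 1 (Dr Revenue, Cr Loans, amount 108): Loans=-108 Revenue=108
After txn 2 (Dr Receivables, Cr Loans, amount 170): Loans=-278 Receivables=170 Revenue=108
After txn 3 (Dr Loans, Cr Receivables, amount 71): Loans=-207 Receivables=99 Revenue=108
After txn 4 (Dr Loans, Cr Expenses, amount 334): Expenses=-334 Loans=127 Receivables=99 Revenue=108
After txn 5 (Dr Loans, Cr Expenses, amount 439): Expenses=-773 Loans=566 Receivables=99 Revenue=108
After txn 6 (Dr Expenses, Cr Cash, amount 468): Cash=-468 Expenses=-305 Loans=566 Receivables=99 Revenue=108
After txn 7 (Dr Loans, Cr Revenue, amount 110): Cash=-468 Expenses=-305 Loans=676 Receivables=99 Revenue=-2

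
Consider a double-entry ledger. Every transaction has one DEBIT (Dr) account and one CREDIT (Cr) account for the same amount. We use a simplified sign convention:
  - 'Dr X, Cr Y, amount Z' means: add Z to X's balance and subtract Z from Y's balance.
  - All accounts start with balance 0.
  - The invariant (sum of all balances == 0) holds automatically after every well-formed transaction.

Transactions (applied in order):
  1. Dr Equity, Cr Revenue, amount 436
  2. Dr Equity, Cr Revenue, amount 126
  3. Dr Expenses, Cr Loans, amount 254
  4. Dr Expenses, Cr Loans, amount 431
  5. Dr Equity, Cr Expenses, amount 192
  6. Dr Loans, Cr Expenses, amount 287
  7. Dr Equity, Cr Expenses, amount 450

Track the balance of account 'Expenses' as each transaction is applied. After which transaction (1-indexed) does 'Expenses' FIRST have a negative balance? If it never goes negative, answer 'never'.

Answer: 7

Derivation:
After txn 1: Expenses=0
After txn 2: Expenses=0
After txn 3: Expenses=254
After txn 4: Expenses=685
After txn 5: Expenses=493
After txn 6: Expenses=206
After txn 7: Expenses=-244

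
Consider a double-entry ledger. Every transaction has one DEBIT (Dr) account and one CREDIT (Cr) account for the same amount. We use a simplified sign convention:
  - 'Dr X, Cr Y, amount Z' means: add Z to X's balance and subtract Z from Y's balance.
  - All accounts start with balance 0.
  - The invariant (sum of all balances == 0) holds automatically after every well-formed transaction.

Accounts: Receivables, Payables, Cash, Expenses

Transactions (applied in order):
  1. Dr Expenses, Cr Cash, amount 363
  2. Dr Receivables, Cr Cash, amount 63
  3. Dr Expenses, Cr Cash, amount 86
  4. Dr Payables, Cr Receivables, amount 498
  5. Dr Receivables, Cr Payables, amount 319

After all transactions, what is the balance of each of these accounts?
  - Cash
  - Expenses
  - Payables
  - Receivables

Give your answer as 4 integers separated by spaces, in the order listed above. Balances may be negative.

After txn 1 (Dr Expenses, Cr Cash, amount 363): Cash=-363 Expenses=363
After txn 2 (Dr Receivables, Cr Cash, amount 63): Cash=-426 Expenses=363 Receivables=63
After txn 3 (Dr Expenses, Cr Cash, amount 86): Cash=-512 Expenses=449 Receivables=63
After txn 4 (Dr Payables, Cr Receivables, amount 498): Cash=-512 Expenses=449 Payables=498 Receivables=-435
After txn 5 (Dr Receivables, Cr Payables, amount 319): Cash=-512 Expenses=449 Payables=179 Receivables=-116

Answer: -512 449 179 -116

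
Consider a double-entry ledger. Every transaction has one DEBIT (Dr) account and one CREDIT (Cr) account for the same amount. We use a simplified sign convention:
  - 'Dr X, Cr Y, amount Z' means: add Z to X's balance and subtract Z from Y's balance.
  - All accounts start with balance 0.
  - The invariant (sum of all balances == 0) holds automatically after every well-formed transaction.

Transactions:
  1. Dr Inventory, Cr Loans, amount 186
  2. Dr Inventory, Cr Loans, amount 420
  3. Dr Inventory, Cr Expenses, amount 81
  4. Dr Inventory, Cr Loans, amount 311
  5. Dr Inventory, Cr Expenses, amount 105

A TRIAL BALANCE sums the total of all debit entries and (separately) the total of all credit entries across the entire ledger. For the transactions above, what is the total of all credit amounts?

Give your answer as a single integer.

Answer: 1103

Derivation:
Txn 1: credit+=186
Txn 2: credit+=420
Txn 3: credit+=81
Txn 4: credit+=311
Txn 5: credit+=105
Total credits = 1103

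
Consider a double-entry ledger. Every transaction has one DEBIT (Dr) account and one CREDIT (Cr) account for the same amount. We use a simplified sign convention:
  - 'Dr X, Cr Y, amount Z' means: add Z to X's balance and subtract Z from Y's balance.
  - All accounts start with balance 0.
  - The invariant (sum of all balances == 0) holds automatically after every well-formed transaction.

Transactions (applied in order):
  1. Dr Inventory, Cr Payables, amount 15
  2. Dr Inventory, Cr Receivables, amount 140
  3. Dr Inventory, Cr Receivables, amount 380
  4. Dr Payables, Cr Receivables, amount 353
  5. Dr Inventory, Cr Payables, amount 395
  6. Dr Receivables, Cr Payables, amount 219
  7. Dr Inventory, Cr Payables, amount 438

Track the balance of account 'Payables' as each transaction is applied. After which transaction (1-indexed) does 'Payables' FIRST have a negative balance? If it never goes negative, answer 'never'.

Answer: 1

Derivation:
After txn 1: Payables=-15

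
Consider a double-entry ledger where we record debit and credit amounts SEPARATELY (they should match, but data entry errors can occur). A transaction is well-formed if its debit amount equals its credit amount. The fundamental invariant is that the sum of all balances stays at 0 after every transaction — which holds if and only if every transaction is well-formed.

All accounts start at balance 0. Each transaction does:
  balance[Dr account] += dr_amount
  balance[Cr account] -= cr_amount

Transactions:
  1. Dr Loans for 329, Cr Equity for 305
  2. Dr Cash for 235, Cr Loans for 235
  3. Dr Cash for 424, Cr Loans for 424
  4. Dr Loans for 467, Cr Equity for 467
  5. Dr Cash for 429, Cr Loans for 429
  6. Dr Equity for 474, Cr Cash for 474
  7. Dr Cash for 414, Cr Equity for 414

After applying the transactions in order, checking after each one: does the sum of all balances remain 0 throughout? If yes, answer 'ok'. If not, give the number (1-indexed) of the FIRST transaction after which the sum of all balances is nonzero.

Answer: 1

Derivation:
After txn 1: dr=329 cr=305 sum_balances=24
After txn 2: dr=235 cr=235 sum_balances=24
After txn 3: dr=424 cr=424 sum_balances=24
After txn 4: dr=467 cr=467 sum_balances=24
After txn 5: dr=429 cr=429 sum_balances=24
After txn 6: dr=474 cr=474 sum_balances=24
After txn 7: dr=414 cr=414 sum_balances=24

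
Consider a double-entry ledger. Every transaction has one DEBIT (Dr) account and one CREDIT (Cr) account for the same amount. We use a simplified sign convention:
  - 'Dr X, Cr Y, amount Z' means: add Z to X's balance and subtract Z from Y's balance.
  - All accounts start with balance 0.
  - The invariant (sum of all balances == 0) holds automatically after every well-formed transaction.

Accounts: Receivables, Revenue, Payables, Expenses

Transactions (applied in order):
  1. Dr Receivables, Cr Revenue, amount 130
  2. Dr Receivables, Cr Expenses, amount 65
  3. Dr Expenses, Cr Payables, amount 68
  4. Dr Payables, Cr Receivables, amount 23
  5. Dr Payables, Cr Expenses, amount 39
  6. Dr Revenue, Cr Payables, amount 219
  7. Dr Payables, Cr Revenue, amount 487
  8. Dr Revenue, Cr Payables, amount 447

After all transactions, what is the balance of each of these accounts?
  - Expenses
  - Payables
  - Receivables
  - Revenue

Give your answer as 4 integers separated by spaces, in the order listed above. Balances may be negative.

After txn 1 (Dr Receivables, Cr Revenue, amount 130): Receivables=130 Revenue=-130
After txn 2 (Dr Receivables, Cr Expenses, amount 65): Expenses=-65 Receivables=195 Revenue=-130
After txn 3 (Dr Expenses, Cr Payables, amount 68): Expenses=3 Payables=-68 Receivables=195 Revenue=-130
After txn 4 (Dr Payables, Cr Receivables, amount 23): Expenses=3 Payables=-45 Receivables=172 Revenue=-130
After txn 5 (Dr Payables, Cr Expenses, amount 39): Expenses=-36 Payables=-6 Receivables=172 Revenue=-130
After txn 6 (Dr Revenue, Cr Payables, amount 219): Expenses=-36 Payables=-225 Receivables=172 Revenue=89
After txn 7 (Dr Payables, Cr Revenue, amount 487): Expenses=-36 Payables=262 Receivables=172 Revenue=-398
After txn 8 (Dr Revenue, Cr Payables, amount 447): Expenses=-36 Payables=-185 Receivables=172 Revenue=49

Answer: -36 -185 172 49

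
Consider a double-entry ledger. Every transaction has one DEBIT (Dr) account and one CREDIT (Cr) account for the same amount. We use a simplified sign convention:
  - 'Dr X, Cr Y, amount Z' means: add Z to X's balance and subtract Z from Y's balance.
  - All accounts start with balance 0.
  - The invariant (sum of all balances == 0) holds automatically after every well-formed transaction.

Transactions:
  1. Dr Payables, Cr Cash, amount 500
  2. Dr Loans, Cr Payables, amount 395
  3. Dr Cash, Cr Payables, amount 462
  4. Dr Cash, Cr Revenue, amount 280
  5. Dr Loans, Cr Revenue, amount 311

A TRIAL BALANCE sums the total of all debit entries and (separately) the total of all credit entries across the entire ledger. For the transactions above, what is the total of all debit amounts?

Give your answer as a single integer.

Answer: 1948

Derivation:
Txn 1: debit+=500
Txn 2: debit+=395
Txn 3: debit+=462
Txn 4: debit+=280
Txn 5: debit+=311
Total debits = 1948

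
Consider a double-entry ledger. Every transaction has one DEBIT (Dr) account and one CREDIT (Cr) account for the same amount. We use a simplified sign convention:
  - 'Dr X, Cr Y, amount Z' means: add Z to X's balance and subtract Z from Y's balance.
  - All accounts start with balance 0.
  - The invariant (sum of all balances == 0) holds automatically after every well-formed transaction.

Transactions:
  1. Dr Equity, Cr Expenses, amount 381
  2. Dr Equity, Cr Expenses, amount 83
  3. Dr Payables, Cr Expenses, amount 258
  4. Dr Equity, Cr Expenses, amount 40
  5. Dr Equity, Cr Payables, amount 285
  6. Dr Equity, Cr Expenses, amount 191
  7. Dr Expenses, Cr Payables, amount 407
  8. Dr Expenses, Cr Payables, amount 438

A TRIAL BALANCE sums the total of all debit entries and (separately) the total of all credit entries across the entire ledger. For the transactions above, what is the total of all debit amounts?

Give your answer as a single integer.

Txn 1: debit+=381
Txn 2: debit+=83
Txn 3: debit+=258
Txn 4: debit+=40
Txn 5: debit+=285
Txn 6: debit+=191
Txn 7: debit+=407
Txn 8: debit+=438
Total debits = 2083

Answer: 2083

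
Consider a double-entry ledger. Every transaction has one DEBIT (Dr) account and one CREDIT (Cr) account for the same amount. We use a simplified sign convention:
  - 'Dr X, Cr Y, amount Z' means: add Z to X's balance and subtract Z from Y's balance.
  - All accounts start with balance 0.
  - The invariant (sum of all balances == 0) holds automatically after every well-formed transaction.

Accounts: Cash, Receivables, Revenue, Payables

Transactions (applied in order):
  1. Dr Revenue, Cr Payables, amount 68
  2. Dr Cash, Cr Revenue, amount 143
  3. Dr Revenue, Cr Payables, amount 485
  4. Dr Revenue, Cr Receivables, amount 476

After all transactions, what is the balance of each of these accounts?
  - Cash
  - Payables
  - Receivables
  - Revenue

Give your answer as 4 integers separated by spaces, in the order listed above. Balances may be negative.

Answer: 143 -553 -476 886

Derivation:
After txn 1 (Dr Revenue, Cr Payables, amount 68): Payables=-68 Revenue=68
After txn 2 (Dr Cash, Cr Revenue, amount 143): Cash=143 Payables=-68 Revenue=-75
After txn 3 (Dr Revenue, Cr Payables, amount 485): Cash=143 Payables=-553 Revenue=410
After txn 4 (Dr Revenue, Cr Receivables, amount 476): Cash=143 Payables=-553 Receivables=-476 Revenue=886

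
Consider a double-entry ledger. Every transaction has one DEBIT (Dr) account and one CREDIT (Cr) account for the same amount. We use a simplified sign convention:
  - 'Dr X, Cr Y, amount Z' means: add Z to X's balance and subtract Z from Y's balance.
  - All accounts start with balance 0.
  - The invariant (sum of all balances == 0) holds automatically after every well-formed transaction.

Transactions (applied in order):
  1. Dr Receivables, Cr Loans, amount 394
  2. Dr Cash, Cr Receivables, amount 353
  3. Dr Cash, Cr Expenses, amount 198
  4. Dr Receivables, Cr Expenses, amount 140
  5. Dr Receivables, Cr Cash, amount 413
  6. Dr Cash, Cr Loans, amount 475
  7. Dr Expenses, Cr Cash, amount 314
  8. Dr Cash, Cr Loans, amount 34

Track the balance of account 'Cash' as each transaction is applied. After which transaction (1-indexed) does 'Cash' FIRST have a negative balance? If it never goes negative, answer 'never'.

After txn 1: Cash=0
After txn 2: Cash=353
After txn 3: Cash=551
After txn 4: Cash=551
After txn 5: Cash=138
After txn 6: Cash=613
After txn 7: Cash=299
After txn 8: Cash=333

Answer: never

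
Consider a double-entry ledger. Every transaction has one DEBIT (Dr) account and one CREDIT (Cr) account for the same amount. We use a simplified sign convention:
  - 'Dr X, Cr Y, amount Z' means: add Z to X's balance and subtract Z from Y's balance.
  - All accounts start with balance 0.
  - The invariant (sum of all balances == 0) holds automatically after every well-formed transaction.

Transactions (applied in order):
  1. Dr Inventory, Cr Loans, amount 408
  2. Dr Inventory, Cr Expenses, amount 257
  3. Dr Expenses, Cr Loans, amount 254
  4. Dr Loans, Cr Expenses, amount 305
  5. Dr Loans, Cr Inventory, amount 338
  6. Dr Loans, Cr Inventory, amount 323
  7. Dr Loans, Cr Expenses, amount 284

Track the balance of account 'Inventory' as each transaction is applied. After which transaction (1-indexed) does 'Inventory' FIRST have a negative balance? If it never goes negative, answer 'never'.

After txn 1: Inventory=408
After txn 2: Inventory=665
After txn 3: Inventory=665
After txn 4: Inventory=665
After txn 5: Inventory=327
After txn 6: Inventory=4
After txn 7: Inventory=4

Answer: never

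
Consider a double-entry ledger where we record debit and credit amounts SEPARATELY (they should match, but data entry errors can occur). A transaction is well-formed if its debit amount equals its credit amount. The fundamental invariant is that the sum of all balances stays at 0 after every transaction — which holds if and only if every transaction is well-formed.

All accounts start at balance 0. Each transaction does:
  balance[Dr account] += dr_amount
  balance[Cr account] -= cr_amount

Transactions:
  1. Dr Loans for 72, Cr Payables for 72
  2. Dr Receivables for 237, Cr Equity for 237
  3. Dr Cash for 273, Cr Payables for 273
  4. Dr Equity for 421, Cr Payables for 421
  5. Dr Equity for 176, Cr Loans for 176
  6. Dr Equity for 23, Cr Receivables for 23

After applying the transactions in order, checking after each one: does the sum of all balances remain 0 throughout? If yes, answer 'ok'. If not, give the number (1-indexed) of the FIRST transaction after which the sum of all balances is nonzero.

After txn 1: dr=72 cr=72 sum_balances=0
After txn 2: dr=237 cr=237 sum_balances=0
After txn 3: dr=273 cr=273 sum_balances=0
After txn 4: dr=421 cr=421 sum_balances=0
After txn 5: dr=176 cr=176 sum_balances=0
After txn 6: dr=23 cr=23 sum_balances=0

Answer: ok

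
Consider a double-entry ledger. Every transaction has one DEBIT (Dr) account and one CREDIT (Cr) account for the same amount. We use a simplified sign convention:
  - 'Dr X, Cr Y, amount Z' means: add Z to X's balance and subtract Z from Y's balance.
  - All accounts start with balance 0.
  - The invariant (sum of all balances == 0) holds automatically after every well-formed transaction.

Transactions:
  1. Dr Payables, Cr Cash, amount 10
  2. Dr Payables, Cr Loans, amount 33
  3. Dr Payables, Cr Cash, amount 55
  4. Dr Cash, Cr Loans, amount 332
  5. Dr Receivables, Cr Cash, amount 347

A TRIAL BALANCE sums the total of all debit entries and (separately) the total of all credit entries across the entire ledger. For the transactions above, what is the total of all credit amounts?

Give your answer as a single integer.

Txn 1: credit+=10
Txn 2: credit+=33
Txn 3: credit+=55
Txn 4: credit+=332
Txn 5: credit+=347
Total credits = 777

Answer: 777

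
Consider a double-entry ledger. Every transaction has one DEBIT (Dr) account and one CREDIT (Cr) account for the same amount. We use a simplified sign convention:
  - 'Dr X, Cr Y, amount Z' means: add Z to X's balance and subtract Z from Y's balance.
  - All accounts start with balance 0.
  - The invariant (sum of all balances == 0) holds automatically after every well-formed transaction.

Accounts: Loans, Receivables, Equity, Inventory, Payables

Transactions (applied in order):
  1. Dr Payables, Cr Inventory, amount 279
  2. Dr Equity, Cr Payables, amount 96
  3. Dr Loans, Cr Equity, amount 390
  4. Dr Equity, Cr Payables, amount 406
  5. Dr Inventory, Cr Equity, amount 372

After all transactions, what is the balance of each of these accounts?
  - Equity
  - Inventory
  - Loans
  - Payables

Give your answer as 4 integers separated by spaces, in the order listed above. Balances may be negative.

After txn 1 (Dr Payables, Cr Inventory, amount 279): Inventory=-279 Payables=279
After txn 2 (Dr Equity, Cr Payables, amount 96): Equity=96 Inventory=-279 Payables=183
After txn 3 (Dr Loans, Cr Equity, amount 390): Equity=-294 Inventory=-279 Loans=390 Payables=183
After txn 4 (Dr Equity, Cr Payables, amount 406): Equity=112 Inventory=-279 Loans=390 Payables=-223
After txn 5 (Dr Inventory, Cr Equity, amount 372): Equity=-260 Inventory=93 Loans=390 Payables=-223

Answer: -260 93 390 -223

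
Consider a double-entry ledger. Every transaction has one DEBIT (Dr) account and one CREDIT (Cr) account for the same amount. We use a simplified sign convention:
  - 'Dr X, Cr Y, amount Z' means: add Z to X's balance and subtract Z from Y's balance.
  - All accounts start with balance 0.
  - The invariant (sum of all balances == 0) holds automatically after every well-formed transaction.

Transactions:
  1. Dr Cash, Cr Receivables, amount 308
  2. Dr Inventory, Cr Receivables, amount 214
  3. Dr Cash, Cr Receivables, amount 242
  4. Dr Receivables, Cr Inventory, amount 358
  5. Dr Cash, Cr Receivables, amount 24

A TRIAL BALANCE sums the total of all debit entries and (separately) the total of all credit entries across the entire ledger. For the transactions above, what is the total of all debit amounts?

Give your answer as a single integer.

Txn 1: debit+=308
Txn 2: debit+=214
Txn 3: debit+=242
Txn 4: debit+=358
Txn 5: debit+=24
Total debits = 1146

Answer: 1146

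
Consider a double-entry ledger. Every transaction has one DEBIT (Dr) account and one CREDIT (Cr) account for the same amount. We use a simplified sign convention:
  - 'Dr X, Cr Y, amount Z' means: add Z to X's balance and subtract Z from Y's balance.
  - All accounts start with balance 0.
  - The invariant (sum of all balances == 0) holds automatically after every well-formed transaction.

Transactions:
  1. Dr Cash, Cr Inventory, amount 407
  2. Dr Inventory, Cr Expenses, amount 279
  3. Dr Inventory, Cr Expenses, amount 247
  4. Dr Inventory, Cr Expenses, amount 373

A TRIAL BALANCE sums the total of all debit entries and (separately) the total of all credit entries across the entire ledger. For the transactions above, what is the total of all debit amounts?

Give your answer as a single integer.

Answer: 1306

Derivation:
Txn 1: debit+=407
Txn 2: debit+=279
Txn 3: debit+=247
Txn 4: debit+=373
Total debits = 1306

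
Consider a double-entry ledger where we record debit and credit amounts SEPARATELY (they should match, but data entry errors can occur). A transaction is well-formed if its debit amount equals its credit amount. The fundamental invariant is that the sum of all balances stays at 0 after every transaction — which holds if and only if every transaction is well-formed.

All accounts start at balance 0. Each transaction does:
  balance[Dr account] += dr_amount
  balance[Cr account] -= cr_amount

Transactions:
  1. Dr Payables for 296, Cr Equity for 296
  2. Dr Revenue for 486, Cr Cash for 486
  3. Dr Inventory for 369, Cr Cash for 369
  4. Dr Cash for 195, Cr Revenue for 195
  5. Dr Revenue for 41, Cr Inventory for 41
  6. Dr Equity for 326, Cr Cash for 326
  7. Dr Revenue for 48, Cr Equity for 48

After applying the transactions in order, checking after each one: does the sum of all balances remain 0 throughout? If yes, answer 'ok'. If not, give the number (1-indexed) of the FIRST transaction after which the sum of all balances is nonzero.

After txn 1: dr=296 cr=296 sum_balances=0
After txn 2: dr=486 cr=486 sum_balances=0
After txn 3: dr=369 cr=369 sum_balances=0
After txn 4: dr=195 cr=195 sum_balances=0
After txn 5: dr=41 cr=41 sum_balances=0
After txn 6: dr=326 cr=326 sum_balances=0
After txn 7: dr=48 cr=48 sum_balances=0

Answer: ok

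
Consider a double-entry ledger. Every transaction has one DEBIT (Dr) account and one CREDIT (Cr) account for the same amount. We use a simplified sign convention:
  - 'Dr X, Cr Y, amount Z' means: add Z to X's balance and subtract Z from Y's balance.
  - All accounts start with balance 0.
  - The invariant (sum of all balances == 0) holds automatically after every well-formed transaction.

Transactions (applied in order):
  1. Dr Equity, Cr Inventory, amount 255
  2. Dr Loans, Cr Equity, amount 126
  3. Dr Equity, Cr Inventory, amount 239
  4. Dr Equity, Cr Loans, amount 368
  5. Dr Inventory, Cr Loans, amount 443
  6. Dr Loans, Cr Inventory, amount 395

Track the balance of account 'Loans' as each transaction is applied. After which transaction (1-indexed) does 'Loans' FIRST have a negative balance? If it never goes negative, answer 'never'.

After txn 1: Loans=0
After txn 2: Loans=126
After txn 3: Loans=126
After txn 4: Loans=-242

Answer: 4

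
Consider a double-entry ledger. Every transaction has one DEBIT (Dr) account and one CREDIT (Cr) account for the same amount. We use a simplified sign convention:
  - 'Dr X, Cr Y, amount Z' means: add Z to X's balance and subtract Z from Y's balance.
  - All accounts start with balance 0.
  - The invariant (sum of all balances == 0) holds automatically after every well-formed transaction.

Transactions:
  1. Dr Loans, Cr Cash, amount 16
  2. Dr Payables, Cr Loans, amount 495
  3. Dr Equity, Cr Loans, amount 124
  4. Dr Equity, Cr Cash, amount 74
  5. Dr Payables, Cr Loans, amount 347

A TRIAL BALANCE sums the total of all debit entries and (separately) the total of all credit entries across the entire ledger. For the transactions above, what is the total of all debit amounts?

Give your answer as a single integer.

Txn 1: debit+=16
Txn 2: debit+=495
Txn 3: debit+=124
Txn 4: debit+=74
Txn 5: debit+=347
Total debits = 1056

Answer: 1056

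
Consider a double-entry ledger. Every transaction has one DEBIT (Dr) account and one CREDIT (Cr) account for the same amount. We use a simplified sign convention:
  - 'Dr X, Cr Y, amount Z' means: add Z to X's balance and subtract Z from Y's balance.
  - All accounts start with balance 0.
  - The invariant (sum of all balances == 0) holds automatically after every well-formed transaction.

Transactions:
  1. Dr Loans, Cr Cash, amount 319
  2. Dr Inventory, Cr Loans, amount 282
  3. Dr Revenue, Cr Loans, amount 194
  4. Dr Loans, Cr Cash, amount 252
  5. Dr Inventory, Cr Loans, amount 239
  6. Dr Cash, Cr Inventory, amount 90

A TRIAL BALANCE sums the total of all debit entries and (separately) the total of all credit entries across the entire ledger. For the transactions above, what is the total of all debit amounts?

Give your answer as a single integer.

Txn 1: debit+=319
Txn 2: debit+=282
Txn 3: debit+=194
Txn 4: debit+=252
Txn 5: debit+=239
Txn 6: debit+=90
Total debits = 1376

Answer: 1376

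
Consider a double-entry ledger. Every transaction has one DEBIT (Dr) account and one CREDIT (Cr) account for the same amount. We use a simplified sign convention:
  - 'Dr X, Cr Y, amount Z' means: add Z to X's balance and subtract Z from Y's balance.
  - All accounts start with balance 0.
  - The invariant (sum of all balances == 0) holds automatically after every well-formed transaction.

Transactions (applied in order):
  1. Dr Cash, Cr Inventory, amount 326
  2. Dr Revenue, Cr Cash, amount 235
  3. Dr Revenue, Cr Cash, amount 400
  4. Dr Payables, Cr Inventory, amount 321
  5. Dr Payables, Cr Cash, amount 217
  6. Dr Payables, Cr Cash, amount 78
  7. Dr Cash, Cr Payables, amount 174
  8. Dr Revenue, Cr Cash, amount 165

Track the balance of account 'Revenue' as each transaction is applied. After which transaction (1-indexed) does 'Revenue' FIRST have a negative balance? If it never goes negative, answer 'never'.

After txn 1: Revenue=0
After txn 2: Revenue=235
After txn 3: Revenue=635
After txn 4: Revenue=635
After txn 5: Revenue=635
After txn 6: Revenue=635
After txn 7: Revenue=635
After txn 8: Revenue=800

Answer: never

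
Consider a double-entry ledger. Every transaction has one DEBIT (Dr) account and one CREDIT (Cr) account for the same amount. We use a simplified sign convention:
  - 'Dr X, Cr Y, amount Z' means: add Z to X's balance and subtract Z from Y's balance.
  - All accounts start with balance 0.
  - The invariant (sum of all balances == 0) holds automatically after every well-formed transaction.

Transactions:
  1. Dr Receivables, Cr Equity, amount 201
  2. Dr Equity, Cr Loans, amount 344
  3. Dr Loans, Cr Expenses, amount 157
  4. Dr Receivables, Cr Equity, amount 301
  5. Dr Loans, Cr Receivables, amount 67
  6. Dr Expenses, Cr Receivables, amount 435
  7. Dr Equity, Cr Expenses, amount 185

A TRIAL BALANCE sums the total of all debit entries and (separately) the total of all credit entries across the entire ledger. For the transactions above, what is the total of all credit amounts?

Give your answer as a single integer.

Txn 1: credit+=201
Txn 2: credit+=344
Txn 3: credit+=157
Txn 4: credit+=301
Txn 5: credit+=67
Txn 6: credit+=435
Txn 7: credit+=185
Total credits = 1690

Answer: 1690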